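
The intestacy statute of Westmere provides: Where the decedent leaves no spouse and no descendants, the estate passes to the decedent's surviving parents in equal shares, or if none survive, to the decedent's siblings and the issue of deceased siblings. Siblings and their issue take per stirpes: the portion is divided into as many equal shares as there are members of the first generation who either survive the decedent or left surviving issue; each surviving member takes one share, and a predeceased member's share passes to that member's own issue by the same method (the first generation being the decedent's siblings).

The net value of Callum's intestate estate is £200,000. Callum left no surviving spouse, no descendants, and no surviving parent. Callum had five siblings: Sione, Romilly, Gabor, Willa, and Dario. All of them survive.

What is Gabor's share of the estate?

Gabor receives £40,000.

The entire £200,000 passes to the siblings and their issue.
That amount (£200,000) is divided into 5 shares of £40,000: Sione, Romilly, Gabor, Willa, and Dario each take £40,000.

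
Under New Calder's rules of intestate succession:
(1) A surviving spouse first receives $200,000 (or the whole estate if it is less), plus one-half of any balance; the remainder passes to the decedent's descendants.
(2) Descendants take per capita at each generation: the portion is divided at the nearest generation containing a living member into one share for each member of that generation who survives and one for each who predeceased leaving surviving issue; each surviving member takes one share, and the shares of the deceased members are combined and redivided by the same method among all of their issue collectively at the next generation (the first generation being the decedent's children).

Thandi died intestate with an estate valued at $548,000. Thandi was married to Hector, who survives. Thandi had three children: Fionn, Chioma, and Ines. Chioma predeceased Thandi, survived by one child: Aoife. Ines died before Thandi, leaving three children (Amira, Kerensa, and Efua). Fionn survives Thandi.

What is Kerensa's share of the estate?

Kerensa receives $29,000.

Hector first takes $200,000, leaving a balance of $348,000. Hector then takes one-half of the balance ($174,000), for a total of $374,000. The remaining $174,000 passes to the descendants.
The descendants' portion ($174,000) is divided at the children's generation into 3 shares of $58,000. Fionn takes $58,000. The 2 shares of the deceased (Chioma and Ines) are combined into a pool of $116,000.
That pool ($116,000) is divided at the grandchildren's generation equally among Aoife, Amira, Kerensa, and Efua: $29,000 each.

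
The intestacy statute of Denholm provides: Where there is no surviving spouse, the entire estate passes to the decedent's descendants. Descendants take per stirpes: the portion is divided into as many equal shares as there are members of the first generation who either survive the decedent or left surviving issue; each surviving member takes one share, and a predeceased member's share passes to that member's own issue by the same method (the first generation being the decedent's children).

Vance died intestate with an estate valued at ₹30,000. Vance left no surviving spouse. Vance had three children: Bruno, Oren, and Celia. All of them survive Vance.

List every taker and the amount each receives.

The entire ₹30,000 passes to the descendants.
That amount (₹30,000) is divided into 3 shares of ₹10,000: Bruno, Oren, and Celia each take ₹10,000.

Bruno: ₹10,000; Oren: ₹10,000; Celia: ₹10,000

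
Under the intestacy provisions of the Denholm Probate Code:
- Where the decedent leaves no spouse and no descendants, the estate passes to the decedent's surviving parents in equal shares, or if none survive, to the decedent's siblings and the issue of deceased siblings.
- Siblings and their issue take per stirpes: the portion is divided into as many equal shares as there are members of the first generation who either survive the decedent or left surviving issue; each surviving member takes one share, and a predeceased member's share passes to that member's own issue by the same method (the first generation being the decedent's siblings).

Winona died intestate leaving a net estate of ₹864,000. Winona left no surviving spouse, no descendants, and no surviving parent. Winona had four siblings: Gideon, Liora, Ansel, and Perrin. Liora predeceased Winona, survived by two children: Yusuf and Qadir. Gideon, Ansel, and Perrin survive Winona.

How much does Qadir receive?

The entire ₹864,000 passes to the siblings and their issue.
That amount (₹864,000) is divided into 4 shares of ₹216,000: Gideon, Ansel, and Perrin each take ₹216,000; Liora's ₹216,000 share passes to Liora's issue.
Liora's share (₹216,000) is divided into 2 shares of ₹108,000: Yusuf and Qadir each take ₹108,000.

Qadir receives ₹108,000.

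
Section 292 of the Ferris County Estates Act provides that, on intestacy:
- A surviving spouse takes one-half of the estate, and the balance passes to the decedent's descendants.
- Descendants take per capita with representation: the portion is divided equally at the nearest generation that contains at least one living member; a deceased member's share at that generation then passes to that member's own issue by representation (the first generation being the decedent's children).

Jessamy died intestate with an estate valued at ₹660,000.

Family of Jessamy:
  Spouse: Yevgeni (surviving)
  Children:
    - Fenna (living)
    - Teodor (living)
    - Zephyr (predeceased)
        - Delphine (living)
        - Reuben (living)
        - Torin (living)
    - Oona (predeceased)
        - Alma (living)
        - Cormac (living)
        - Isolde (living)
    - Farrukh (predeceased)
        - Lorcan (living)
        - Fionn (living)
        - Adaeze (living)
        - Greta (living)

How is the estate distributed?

Yevgeni: ₹330,000; Fenna: ₹66,000; Teodor: ₹66,000; Delphine: ₹22,000; Reuben: ₹22,000; Torin: ₹22,000; Alma: ₹22,000; Cormac: ₹22,000; Isolde: ₹22,000; Lorcan: ₹16,500; Fionn: ₹16,500; Adaeze: ₹16,500; Greta: ₹16,500

Yevgeni takes one-half of ₹660,000 = ₹330,000. The remaining ₹330,000 passes to the descendants.
The descendants' portion (₹330,000) is divided into 5 shares of ₹66,000: Fenna and Teodor each take ₹66,000; Zephyr's ₹66,000 share passes to Zephyr's issue; Oona's ₹66,000 share passes to Oona's issue; Farrukh's ₹66,000 share passes to Farrukh's issue.
Zephyr's share (₹66,000) is divided into 3 shares of ₹22,000: Delphine, Reuben, and Torin each take ₹22,000.
Oona's share (₹66,000) is divided into 3 shares of ₹22,000: Alma, Cormac, and Isolde each take ₹22,000.
Farrukh's share (₹66,000) is divided into 4 shares of ₹16,500: Lorcan, Fionn, Adaeze, and Greta each take ₹16,500.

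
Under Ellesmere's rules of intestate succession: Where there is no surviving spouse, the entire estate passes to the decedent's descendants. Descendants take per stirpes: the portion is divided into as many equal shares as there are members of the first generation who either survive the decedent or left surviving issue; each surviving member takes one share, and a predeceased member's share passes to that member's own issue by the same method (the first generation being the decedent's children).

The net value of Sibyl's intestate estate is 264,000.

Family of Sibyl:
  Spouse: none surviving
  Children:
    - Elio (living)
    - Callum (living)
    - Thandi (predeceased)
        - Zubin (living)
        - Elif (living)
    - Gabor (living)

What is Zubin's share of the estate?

Zubin receives 33,000.

The entire 264,000 passes to the descendants.
That amount (264,000) is divided into 4 shares of 66,000: Elio, Callum, and Gabor each take 66,000; Thandi's 66,000 share passes to Thandi's issue.
Thandi's share (66,000) is divided into 2 shares of 33,000: Zubin and Elif each take 33,000.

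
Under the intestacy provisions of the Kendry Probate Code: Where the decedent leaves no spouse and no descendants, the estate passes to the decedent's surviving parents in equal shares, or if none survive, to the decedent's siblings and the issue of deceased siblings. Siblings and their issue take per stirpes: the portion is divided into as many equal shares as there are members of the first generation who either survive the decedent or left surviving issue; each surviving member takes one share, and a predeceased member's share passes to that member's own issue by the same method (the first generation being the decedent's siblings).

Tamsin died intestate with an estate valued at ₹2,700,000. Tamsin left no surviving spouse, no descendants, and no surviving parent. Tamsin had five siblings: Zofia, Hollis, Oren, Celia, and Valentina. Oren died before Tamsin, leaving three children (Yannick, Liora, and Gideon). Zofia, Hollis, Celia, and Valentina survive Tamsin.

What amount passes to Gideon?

Gideon receives ₹180,000.

The entire ₹2,700,000 passes to the siblings and their issue.
That amount (₹2,700,000) is divided into 5 shares of ₹540,000: Zofia, Hollis, Celia, and Valentina each take ₹540,000; Oren's ₹540,000 share passes to Oren's issue.
Oren's share (₹540,000) is divided into 3 shares of ₹180,000: Yannick, Liora, and Gideon each take ₹180,000.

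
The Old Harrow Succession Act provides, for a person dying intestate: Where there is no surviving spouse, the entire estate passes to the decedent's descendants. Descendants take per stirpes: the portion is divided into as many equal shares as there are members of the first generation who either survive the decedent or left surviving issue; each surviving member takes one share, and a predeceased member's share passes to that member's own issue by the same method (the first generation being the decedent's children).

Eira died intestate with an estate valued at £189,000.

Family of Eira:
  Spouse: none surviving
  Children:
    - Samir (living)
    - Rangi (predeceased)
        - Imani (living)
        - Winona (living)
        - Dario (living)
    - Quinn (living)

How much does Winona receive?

The entire £189,000 passes to the descendants.
That amount (£189,000) is divided into 3 shares of £63,000: Samir and Quinn each take £63,000; Rangi's £63,000 share passes to Rangi's issue.
Rangi's share (£63,000) is divided into 3 shares of £21,000: Imani, Winona, and Dario each take £21,000.

Winona receives £21,000.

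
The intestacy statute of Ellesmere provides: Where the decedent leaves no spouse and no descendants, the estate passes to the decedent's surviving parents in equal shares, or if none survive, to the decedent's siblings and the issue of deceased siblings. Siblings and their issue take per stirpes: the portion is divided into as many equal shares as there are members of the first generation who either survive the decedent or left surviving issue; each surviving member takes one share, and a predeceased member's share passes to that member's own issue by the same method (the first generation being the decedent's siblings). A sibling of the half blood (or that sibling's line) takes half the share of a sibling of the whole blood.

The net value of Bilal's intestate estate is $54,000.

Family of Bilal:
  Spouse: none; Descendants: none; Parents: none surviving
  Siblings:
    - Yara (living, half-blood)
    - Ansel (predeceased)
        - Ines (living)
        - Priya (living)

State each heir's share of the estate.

Yara: $18,000; Ines: $18,000; Priya: $18,000

The entire $54,000 passes to the siblings and their issue.
Counting each half-blood sibling's line as half a unit, there are 3/2 units in $54,000, so one unit is $36,000. Whole-blood lines (Ansel) take $36,000 each; half-blood lines (Yara) take $18,000 each.
Ansel's share ($36,000) is divided into 2 shares of $18,000: Ines and Priya each take $18,000.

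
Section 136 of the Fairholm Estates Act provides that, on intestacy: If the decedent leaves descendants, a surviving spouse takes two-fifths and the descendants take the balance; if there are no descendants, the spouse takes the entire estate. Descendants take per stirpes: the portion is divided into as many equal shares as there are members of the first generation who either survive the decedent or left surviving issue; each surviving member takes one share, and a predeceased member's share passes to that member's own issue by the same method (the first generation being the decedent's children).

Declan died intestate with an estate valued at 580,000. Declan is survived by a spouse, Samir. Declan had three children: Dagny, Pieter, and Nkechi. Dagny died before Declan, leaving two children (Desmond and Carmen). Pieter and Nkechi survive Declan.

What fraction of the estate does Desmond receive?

Samir takes two-fifths of 580,000 = 232,000. The remaining 348,000 passes to the descendants.
The descendants' portion (348,000) is divided into 3 shares of 116,000: Pieter and Nkechi each take 116,000; Dagny's 116,000 share passes to Dagny's issue.
Dagny's share (116,000) is divided into 2 shares of 58,000: Desmond and Carmen each take 58,000.

Desmond receives 1/10 of the estate.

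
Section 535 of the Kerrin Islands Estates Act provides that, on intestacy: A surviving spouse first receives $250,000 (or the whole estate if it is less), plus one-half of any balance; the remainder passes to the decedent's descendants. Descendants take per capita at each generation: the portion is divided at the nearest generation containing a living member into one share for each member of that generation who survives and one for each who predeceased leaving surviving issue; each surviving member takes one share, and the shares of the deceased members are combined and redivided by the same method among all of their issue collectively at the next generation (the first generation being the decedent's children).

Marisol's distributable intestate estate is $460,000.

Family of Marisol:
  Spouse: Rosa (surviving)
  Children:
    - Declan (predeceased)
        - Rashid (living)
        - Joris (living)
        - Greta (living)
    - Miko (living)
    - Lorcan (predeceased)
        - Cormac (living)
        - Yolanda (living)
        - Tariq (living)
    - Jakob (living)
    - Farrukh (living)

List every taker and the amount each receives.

Rosa: $355,000; Rashid: $7,000; Joris: $7,000; Greta: $7,000; Miko: $21,000; Cormac: $7,000; Yolanda: $7,000; Tariq: $7,000; Jakob: $21,000; Farrukh: $21,000

Rosa first takes $250,000, leaving a balance of $210,000. Rosa then takes one-half of the balance ($105,000), for a total of $355,000. The remaining $105,000 passes to the descendants.
The descendants' portion ($105,000) is divided at the children's generation into 5 shares of $21,000. Miko, Jakob, and Farrukh each take $21,000. The 2 shares of the deceased (Declan and Lorcan) are combined into a pool of $42,000.
That pool ($42,000) is divided at the grandchildren's generation equally among Rashid, Joris, Greta, Cormac, Yolanda, and Tariq: $7,000 each.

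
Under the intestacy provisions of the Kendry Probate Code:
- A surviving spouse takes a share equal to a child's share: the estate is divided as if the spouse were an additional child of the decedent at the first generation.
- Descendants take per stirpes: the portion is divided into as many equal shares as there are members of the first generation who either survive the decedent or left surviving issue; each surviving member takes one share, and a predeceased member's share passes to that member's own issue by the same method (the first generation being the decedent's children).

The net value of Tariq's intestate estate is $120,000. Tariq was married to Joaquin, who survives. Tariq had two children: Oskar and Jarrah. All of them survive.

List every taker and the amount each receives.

Joaquin: $40,000; Oskar: $40,000; Jarrah: $40,000

The spouse counts as an additional share at the children's level, so there are 3 primary shares of $40,000. Joaquin takes one such share ($40,000).
The children's combined portion ($80,000) is divided into 2 shares of $40,000: Oskar and Jarrah each take $40,000.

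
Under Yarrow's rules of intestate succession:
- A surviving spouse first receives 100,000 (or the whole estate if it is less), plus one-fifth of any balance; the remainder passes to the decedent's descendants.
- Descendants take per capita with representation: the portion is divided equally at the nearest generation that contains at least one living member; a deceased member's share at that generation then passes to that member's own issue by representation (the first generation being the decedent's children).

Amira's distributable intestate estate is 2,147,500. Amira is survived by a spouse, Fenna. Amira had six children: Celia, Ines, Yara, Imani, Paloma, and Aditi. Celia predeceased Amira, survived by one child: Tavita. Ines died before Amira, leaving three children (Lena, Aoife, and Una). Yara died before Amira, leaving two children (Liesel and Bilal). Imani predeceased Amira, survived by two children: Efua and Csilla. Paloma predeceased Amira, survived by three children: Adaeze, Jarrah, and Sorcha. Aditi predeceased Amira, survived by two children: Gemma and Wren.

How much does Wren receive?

Fenna first takes 100,000, leaving a balance of 2,047,500. Fenna then takes one-fifth of the balance (409,500), for a total of 509,500. The remaining 1,638,000 passes to the descendants.
No child survives, so the initial division is made at the grandchildren's generation.
The descendants' portion (1,638,000) is divided into 13 shares of 126,000: Tavita, Lena, Aoife, Una, Liesel, Bilal, Efua, Csilla, Adaeze, Jarrah, Sorcha, Gemma, and Wren each take 126,000.

Wren receives 126,000.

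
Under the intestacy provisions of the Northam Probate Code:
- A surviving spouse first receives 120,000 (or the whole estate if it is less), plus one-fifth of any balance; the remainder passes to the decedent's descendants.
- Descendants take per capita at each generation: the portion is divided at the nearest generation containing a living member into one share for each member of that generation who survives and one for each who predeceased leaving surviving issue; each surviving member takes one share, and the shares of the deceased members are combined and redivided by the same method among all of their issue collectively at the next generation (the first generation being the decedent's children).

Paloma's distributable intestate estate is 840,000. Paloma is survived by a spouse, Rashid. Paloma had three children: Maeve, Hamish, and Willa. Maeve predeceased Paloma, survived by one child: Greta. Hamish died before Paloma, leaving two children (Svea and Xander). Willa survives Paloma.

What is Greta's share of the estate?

Greta receives 128,000.

Rashid first takes 120,000, leaving a balance of 720,000. Rashid then takes one-fifth of the balance (144,000), for a total of 264,000. The remaining 576,000 passes to the descendants.
The descendants' portion (576,000) is divided at the children's generation into 3 shares of 192,000. Willa takes 192,000. The 2 shares of the deceased (Maeve and Hamish) are combined into a pool of 384,000.
That pool (384,000) is divided at the grandchildren's generation equally among Greta, Svea, and Xander: 128,000 each.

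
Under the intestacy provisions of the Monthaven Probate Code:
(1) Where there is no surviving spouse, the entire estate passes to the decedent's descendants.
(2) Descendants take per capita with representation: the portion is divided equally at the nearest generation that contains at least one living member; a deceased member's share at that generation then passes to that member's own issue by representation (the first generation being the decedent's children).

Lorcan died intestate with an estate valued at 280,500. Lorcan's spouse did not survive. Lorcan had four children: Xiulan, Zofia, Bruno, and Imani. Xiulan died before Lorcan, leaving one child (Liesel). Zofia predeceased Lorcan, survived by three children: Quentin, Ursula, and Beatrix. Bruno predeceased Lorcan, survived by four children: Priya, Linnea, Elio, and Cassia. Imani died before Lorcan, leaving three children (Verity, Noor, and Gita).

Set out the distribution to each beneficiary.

The entire 280,500 passes to the descendants.
No child survives, so the initial division is made at the grandchildren's generation.
That amount (280,500) is divided into 11 shares of 25,500: Liesel, Quentin, Ursula, Beatrix, Priya, Linnea, Elio, Cassia, Verity, Noor, and Gita each take 25,500.

Liesel: 25,500; Quentin: 25,500; Ursula: 25,500; Beatrix: 25,500; Priya: 25,500; Linnea: 25,500; Elio: 25,500; Cassia: 25,500; Verity: 25,500; Noor: 25,500; Gita: 25,500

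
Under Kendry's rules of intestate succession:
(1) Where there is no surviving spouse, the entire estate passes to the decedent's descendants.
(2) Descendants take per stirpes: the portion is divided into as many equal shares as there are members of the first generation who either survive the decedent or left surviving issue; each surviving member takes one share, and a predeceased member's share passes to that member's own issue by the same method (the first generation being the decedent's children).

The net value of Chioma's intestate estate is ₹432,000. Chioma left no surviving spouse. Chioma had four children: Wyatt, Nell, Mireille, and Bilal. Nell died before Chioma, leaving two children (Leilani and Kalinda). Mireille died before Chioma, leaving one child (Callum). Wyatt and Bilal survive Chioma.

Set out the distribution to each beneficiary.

Wyatt: ₹108,000; Leilani: ₹54,000; Kalinda: ₹54,000; Callum: ₹108,000; Bilal: ₹108,000

The entire ₹432,000 passes to the descendants.
That amount (₹432,000) is divided into 4 shares of ₹108,000: Wyatt and Bilal each take ₹108,000; Nell's ₹108,000 share passes to Nell's issue; Mireille's ₹108,000 share passes to Mireille's issue.
Nell's share (₹108,000) is divided into 2 shares of ₹54,000: Leilani and Kalinda each take ₹54,000.
Mireille's share (₹108,000) passes entirely to Callum.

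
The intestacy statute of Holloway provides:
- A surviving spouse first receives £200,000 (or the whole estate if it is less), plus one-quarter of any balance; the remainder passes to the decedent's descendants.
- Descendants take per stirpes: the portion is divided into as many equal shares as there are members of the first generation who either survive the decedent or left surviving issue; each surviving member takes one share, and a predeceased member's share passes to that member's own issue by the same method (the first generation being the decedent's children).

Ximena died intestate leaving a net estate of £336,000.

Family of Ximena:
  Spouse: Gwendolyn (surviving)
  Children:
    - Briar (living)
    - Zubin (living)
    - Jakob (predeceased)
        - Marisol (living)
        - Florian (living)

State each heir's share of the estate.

Gwendolyn first takes £200,000, leaving a balance of £136,000. Gwendolyn then takes one-quarter of the balance (£34,000), for a total of £234,000. The remaining £102,000 passes to the descendants.
The descendants' portion (£102,000) is divided into 3 shares of £34,000: Briar and Zubin each take £34,000; Jakob's £34,000 share passes to Jakob's issue.
Jakob's share (£34,000) is divided into 2 shares of £17,000: Marisol and Florian each take £17,000.

Gwendolyn: £234,000; Briar: £34,000; Zubin: £34,000; Marisol: £17,000; Florian: £17,000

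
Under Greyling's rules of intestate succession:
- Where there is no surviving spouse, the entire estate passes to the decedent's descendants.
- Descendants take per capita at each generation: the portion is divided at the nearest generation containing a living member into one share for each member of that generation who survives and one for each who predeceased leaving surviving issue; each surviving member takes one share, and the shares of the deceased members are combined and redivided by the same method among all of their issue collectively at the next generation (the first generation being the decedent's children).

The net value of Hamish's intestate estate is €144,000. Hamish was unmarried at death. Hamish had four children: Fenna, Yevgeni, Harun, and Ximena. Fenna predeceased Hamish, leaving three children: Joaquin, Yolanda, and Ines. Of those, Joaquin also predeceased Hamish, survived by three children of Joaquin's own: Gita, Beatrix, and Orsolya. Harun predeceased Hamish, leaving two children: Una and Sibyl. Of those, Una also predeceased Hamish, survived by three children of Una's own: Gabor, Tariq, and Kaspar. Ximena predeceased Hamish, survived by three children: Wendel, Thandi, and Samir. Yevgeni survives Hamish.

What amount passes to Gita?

Gita receives €4,500.

The entire €144,000 passes to the descendants.
That amount (€144,000) is divided at the children's generation into 4 shares of €36,000. Yevgeni takes €36,000. The 3 shares of the deceased (Fenna, Harun, and Ximena) are combined into a pool of €108,000.
That pool (€108,000) is divided at the grandchildren's generation into 8 shares of €13,500. Yolanda, Ines, Sibyl, Wendel, Thandi, and Samir each take €13,500. The 2 shares of the deceased (Joaquin and Una) are combined into a pool of €27,000.
That pool (€27,000) is divided at the great-grandchildren's generation equally among Gita, Beatrix, Orsolya, Gabor, Tariq, and Kaspar: €4,500 each.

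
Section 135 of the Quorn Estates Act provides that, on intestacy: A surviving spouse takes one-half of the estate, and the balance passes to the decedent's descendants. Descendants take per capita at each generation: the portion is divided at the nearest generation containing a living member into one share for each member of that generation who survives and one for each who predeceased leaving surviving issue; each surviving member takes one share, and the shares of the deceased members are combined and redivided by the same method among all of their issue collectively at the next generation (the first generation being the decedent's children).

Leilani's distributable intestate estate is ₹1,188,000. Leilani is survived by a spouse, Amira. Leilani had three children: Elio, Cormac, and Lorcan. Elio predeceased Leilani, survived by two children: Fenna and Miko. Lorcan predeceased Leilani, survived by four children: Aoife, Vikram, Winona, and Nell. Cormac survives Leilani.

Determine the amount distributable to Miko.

Miko receives ₹66,000.

Amira takes one-half of ₹1,188,000 = ₹594,000. The remaining ₹594,000 passes to the descendants.
The descendants' portion (₹594,000) is divided at the children's generation into 3 shares of ₹198,000. Cormac takes ₹198,000. The 2 shares of the deceased (Elio and Lorcan) are combined into a pool of ₹396,000.
That pool (₹396,000) is divided at the grandchildren's generation equally among Fenna, Miko, Aoife, Vikram, Winona, and Nell: ₹66,000 each.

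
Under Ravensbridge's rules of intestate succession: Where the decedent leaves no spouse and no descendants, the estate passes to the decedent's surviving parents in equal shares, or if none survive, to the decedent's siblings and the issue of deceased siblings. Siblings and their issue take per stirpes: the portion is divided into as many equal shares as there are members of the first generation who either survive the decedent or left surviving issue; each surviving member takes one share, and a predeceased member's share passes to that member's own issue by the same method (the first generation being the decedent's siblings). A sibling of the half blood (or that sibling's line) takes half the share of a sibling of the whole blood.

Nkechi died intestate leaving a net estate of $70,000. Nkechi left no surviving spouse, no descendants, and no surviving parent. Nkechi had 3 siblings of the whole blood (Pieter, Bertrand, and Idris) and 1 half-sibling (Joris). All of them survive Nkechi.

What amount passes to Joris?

Joris receives $10,000.

The entire $70,000 passes to the siblings and their issue.
Counting each half-blood sibling's line as half a unit, there are 7/2 units in $70,000, so one unit is $20,000. Whole-blood lines (Pieter, Bertrand, and Idris) take $20,000 each; half-blood lines (Joris) take $10,000 each.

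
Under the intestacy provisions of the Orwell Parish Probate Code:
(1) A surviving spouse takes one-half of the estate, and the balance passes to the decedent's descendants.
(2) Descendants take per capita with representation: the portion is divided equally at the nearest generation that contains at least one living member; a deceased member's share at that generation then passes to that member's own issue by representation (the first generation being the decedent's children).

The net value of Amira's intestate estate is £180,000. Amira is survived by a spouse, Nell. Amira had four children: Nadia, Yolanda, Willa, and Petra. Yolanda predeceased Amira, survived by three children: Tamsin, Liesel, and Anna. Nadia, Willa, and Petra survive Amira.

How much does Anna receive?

Anna receives £7,500.

Nell takes one-half of £180,000 = £90,000. The remaining £90,000 passes to the descendants.
The descendants' portion (£90,000) is divided into 4 shares of £22,500: Nadia, Willa, and Petra each take £22,500; Yolanda's £22,500 share passes to Yolanda's issue.
Yolanda's share (£22,500) is divided into 3 shares of £7,500: Tamsin, Liesel, and Anna each take £7,500.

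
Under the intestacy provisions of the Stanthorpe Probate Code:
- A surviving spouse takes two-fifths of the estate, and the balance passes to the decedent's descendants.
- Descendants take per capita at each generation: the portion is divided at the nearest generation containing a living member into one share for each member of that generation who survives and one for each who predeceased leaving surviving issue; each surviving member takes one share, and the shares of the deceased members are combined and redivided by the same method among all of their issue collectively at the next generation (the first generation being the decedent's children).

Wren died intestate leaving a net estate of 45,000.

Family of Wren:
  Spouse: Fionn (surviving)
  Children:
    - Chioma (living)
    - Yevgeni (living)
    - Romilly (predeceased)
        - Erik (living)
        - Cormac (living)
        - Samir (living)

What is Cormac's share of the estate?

Fionn takes two-fifths of 45,000 = 18,000. The remaining 27,000 passes to the descendants.
The descendants' portion (27,000) is divided at the children's generation into 3 shares of 9,000. Chioma and Yevgeni each take 9,000. The remaining share for the deceased Romilly (9,000) is carried to the next generation.
That pool (9,000) is divided at the grandchildren's generation equally among Erik, Cormac, and Samir: 3,000 each.

Cormac receives 3,000.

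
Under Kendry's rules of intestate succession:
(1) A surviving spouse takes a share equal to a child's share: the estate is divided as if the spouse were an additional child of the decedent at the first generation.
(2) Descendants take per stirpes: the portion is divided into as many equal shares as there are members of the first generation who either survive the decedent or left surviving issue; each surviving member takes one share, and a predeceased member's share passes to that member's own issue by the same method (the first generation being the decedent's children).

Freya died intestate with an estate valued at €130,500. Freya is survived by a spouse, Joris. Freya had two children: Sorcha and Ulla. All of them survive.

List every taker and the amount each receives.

Joris: €43,500; Sorcha: €43,500; Ulla: €43,500

The spouse counts as an additional share at the children's level, so there are 3 primary shares of €43,500. Joris takes one such share (€43,500).
The children's combined portion (€87,000) is divided into 2 shares of €43,500: Sorcha and Ulla each take €43,500.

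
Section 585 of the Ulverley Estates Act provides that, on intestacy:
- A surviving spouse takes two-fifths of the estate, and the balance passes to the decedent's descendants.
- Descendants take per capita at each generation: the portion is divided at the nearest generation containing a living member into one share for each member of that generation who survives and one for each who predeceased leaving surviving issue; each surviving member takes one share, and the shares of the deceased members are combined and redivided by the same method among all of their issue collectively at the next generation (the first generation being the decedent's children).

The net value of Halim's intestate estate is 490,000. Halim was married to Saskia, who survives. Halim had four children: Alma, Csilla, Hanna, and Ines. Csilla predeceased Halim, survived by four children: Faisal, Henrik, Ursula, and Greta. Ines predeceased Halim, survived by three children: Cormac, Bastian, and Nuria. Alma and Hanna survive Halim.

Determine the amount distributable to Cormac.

Cormac receives 21,000.

Saskia takes two-fifths of 490,000 = 196,000. The remaining 294,000 passes to the descendants.
The descendants' portion (294,000) is divided at the children's generation into 4 shares of 73,500. Alma and Hanna each take 73,500. The 2 shares of the deceased (Csilla and Ines) are combined into a pool of 147,000.
That pool (147,000) is divided at the grandchildren's generation equally among Faisal, Henrik, Ursula, Greta, Cormac, Bastian, and Nuria: 21,000 each.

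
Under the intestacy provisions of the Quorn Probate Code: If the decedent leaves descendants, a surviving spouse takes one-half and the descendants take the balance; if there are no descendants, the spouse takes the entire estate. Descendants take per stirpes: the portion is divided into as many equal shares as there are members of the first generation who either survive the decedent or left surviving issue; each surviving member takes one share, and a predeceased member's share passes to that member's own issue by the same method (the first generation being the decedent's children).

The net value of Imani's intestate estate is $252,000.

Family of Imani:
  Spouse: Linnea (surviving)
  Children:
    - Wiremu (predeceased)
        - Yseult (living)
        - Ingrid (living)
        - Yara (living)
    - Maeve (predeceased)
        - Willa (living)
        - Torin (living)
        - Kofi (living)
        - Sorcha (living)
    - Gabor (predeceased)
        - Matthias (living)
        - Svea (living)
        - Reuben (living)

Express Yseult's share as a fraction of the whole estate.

Yseult receives 1/18 of the estate.

Linnea takes one-half of $252,000 = $126,000. The remaining $126,000 passes to the descendants.
The descendants' portion ($126,000) is divided into 3 shares of $42,000: Wiremu's $42,000 share passes to Wiremu's issue; Maeve's $42,000 share passes to Maeve's issue; Gabor's $42,000 share passes to Gabor's issue.
Wiremu's share ($42,000) is divided into 3 shares of $14,000: Yseult, Ingrid, and Yara each take $14,000.
Maeve's share ($42,000) is divided into 4 shares of $10,500: Willa, Torin, Kofi, and Sorcha each take $10,500.
Gabor's share ($42,000) is divided into 3 shares of $14,000: Matthias, Svea, and Reuben each take $14,000.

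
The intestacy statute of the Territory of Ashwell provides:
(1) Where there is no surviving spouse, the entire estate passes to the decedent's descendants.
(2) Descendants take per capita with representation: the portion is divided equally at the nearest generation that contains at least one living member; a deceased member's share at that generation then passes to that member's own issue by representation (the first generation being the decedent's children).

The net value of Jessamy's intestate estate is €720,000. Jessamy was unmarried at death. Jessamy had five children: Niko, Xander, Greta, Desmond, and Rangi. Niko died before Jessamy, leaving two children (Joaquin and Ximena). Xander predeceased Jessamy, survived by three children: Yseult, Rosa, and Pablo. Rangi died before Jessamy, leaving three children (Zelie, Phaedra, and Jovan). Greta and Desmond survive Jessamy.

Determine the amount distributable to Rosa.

Rosa receives €48,000.

The entire €720,000 passes to the descendants.
That amount (€720,000) is divided into 5 shares of €144,000: Greta and Desmond each take €144,000; Niko's €144,000 share passes to Niko's issue; Xander's €144,000 share passes to Xander's issue; Rangi's €144,000 share passes to Rangi's issue.
Niko's share (€144,000) is divided into 2 shares of €72,000: Joaquin and Ximena each take €72,000.
Xander's share (€144,000) is divided into 3 shares of €48,000: Yseult, Rosa, and Pablo each take €48,000.
Rangi's share (€144,000) is divided into 3 shares of €48,000: Zelie, Phaedra, and Jovan each take €48,000.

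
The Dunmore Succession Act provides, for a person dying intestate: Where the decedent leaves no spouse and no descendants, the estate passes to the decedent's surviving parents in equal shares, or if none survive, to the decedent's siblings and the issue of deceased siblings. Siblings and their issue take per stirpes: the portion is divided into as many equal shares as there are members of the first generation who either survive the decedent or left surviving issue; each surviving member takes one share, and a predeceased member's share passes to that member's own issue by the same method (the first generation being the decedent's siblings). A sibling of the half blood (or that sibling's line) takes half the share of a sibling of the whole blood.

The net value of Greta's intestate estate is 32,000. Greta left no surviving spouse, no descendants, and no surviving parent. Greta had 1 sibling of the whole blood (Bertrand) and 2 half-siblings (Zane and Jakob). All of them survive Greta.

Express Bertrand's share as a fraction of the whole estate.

The entire 32,000 passes to the siblings and their issue.
Counting each half-blood sibling's line as half a unit, there are 2 units in 32,000, so one unit is 16,000. Whole-blood lines (Bertrand) take 16,000 each; half-blood lines (Zane and Jakob) take 8,000 each.

Bertrand receives 1/2 of the estate.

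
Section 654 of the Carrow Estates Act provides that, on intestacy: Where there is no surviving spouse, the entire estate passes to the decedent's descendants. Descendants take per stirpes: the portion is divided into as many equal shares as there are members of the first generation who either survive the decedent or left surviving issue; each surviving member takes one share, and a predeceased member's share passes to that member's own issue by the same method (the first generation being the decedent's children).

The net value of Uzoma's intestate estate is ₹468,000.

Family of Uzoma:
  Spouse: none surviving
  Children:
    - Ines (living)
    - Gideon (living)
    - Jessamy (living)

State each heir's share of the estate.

The entire ₹468,000 passes to the descendants.
That amount (₹468,000) is divided into 3 shares of ₹156,000: Ines, Gideon, and Jessamy each take ₹156,000.

Ines: ₹156,000; Gideon: ₹156,000; Jessamy: ₹156,000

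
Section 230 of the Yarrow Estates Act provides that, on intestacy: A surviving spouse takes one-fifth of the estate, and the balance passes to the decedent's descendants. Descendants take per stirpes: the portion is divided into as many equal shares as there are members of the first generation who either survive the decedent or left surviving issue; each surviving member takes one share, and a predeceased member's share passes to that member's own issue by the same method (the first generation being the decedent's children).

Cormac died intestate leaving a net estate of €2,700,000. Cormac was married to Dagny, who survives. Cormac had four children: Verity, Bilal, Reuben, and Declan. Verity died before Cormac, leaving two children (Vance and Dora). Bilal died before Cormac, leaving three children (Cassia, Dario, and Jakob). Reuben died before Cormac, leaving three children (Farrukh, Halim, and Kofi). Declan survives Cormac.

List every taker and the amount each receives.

Dagny takes one-fifth of €2,700,000 = €540,000. The remaining €2,160,000 passes to the descendants.
The descendants' portion (€2,160,000) is divided into 4 shares of €540,000: Declan takes €540,000; Verity's €540,000 share passes to Verity's issue; Bilal's €540,000 share passes to Bilal's issue; Reuben's €540,000 share passes to Reuben's issue.
Verity's share (€540,000) is divided into 2 shares of €270,000: Vance and Dora each take €270,000.
Bilal's share (€540,000) is divided into 3 shares of €180,000: Cassia, Dario, and Jakob each take €180,000.
Reuben's share (€540,000) is divided into 3 shares of €180,000: Farrukh, Halim, and Kofi each take €180,000.

Dagny: €540,000; Vance: €270,000; Dora: €270,000; Cassia: €180,000; Dario: €180,000; Jakob: €180,000; Farrukh: €180,000; Halim: €180,000; Kofi: €180,000; Declan: €540,000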